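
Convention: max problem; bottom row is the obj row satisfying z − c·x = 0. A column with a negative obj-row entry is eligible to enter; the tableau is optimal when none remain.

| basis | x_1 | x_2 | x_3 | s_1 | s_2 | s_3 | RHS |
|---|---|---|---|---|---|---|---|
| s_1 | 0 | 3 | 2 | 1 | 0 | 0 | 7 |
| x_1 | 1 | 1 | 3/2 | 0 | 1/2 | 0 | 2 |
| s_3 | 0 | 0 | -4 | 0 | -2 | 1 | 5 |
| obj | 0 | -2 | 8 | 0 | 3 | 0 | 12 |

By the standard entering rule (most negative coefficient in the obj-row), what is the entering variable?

x_2

Negative obj-row entries: x_2: -2.
The most negative is -2 in column x_2, so x_2 enters.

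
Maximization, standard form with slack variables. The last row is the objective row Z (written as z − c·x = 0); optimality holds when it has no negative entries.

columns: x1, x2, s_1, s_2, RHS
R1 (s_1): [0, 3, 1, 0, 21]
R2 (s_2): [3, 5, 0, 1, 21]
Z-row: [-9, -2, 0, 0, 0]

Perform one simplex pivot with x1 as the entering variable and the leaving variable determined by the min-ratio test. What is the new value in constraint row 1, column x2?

Ratio test on column x1 — row 1: entry 0 ≤ 0; row 2: 21/3 = 7. Minimum is 7 at row 2 (s_2 leaves); pivot element 3.
Divide row 2 by 3; eliminate column x1 from the other rows.
Row 1 update in column x2: 3 − 0·(5/3) = 3.

3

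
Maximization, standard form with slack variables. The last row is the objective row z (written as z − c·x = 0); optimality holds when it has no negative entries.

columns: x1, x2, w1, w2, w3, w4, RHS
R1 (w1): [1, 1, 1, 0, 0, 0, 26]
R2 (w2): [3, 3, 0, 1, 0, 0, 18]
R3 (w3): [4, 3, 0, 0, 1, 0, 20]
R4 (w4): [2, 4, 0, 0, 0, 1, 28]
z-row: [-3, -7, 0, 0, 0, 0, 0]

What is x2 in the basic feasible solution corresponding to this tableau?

x2 is not in the basis, so in the current basic feasible solution x2 = 0.

0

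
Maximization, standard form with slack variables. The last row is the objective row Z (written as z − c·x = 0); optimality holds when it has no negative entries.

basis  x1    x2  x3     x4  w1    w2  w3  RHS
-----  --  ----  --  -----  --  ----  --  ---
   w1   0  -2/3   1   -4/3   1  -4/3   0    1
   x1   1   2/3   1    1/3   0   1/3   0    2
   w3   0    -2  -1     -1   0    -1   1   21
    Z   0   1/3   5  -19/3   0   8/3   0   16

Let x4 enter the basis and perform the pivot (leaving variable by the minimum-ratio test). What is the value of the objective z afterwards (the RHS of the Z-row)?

54

Ratio test on column x4 — row 1: entry -4/3 ≤ 0; row 2: 2/(1/3) = 6; row 3: entry -1 ≤ 0. Minimum is 6 at row 2 (x1 leaves); pivot element 1/3.
Pivot on row 2; the Z-row RHS becomes 16 − (-19/3)·6 = 54.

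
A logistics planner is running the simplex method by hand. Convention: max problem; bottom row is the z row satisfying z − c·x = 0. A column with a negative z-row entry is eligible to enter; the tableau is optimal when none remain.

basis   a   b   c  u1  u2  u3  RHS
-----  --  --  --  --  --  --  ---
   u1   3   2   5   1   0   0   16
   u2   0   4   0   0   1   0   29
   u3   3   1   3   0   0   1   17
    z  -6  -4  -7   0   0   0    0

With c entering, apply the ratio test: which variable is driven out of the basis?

Column c entries and ratios — u1: 16/5 = 16/5; u2: 0 ≤ 0, skip; u3: 17/3 = 17/3.
Smallest ratio is 16/5 in the row of u1, so u1 leaves.

u1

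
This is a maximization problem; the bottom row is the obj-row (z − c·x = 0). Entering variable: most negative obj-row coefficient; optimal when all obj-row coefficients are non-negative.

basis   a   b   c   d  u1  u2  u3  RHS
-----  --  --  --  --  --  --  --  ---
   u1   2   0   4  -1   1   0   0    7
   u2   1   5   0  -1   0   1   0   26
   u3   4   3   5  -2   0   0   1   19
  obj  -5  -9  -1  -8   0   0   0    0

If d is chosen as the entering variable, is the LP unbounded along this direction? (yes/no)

yes

Every constraint-row entry in column d is ≤ 0, so increasing d is unbounded.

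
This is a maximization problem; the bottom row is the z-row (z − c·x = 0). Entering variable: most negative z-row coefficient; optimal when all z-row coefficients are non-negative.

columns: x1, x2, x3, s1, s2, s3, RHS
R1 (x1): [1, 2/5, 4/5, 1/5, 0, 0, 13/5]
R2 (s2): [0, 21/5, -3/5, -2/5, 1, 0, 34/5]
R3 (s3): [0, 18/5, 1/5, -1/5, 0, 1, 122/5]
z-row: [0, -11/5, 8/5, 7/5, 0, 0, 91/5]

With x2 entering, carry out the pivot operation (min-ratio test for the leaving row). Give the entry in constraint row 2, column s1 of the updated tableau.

Ratio test on column x2 — row 1: (13/5)/(2/5) = 13/2; row 2: (34/5)/(21/5) = 34/21; row 3: (122/5)/(18/5) = 61/9. Minimum is 34/21 at row 2 (s2 leaves); pivot element 21/5.
Divide row 2 by 21/5; eliminate column x2 from the other rows.
In the new row 2, the s1 entry is the old entry divided by the pivot: (-2/5)/(21/5) = -2/21.

-2/21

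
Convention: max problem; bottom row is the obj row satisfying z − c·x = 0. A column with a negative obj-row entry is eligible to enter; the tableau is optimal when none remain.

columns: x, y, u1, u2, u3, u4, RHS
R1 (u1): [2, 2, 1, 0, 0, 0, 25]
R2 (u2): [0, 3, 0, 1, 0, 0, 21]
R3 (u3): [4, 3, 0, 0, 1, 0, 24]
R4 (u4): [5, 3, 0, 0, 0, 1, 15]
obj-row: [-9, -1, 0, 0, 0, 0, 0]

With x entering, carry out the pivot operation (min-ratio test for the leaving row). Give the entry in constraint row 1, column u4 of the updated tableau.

Ratio test on column x — row 1: 25/2 = 25/2; row 2: entry 0 ≤ 0; row 3: 24/4 = 6; row 4: 15/5 = 3. Minimum is 3 at row 4 (u4 leaves); pivot element 5.
Divide row 4 by 5; eliminate column x from the other rows.
Row 1 update in column u4: 0 − 2·(1/5) = -2/5.

-2/5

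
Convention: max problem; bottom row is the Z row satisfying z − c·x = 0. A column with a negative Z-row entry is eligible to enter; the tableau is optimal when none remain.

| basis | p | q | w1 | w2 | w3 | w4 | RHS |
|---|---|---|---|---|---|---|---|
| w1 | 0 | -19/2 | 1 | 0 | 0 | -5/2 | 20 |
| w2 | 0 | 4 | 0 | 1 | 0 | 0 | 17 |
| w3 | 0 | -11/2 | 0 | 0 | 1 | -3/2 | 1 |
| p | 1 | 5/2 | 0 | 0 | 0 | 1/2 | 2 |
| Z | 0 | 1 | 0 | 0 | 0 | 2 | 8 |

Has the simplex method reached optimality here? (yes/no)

Every Z-row coefficient is ≥ 0, so the tableau is optimal.

yes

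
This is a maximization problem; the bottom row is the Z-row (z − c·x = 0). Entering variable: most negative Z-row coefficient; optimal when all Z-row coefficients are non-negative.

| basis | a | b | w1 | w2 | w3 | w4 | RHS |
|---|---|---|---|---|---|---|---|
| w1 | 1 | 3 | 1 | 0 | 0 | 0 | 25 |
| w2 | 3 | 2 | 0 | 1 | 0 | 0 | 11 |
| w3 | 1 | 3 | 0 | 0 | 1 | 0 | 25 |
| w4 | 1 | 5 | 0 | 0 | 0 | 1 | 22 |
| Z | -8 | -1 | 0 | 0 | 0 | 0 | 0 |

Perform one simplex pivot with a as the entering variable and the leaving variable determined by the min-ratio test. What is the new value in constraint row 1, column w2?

-1/3

Ratio test on column a — row 1: 25/1 = 25; row 2: 11/3 = 11/3; row 3: 25/1 = 25; row 4: 22/1 = 22. Minimum is 11/3 at row 2 (w2 leaves); pivot element 3.
Divide row 2 by 3; eliminate column a from the other rows.
Row 1 update in column w2: 0 − 1·(1/3) = -1/3.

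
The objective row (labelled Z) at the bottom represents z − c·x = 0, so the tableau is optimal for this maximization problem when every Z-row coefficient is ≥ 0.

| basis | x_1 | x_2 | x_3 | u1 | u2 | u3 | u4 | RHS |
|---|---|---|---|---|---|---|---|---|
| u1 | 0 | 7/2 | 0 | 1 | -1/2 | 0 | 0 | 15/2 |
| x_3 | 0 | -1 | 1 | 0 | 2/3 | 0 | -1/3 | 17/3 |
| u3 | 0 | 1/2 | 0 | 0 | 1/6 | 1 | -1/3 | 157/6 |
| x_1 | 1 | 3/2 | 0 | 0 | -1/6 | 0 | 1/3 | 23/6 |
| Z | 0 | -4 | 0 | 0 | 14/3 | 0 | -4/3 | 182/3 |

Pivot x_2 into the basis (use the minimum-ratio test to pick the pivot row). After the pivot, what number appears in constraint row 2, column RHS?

164/21

Ratio test on column x_2 — row 1: (15/2)/(7/2) = 15/7; row 2: entry -1 ≤ 0; row 3: (157/6)/(1/2) = 157/3; row 4: (23/6)/(3/2) = 23/9. Minimum is 15/7 at row 1 (u1 leaves); pivot element 7/2.
Divide row 1 by 7/2; eliminate column x_2 from the other rows.
Row 2 update in column RHS: 17/3 − (-1)·(15/7) = 164/21.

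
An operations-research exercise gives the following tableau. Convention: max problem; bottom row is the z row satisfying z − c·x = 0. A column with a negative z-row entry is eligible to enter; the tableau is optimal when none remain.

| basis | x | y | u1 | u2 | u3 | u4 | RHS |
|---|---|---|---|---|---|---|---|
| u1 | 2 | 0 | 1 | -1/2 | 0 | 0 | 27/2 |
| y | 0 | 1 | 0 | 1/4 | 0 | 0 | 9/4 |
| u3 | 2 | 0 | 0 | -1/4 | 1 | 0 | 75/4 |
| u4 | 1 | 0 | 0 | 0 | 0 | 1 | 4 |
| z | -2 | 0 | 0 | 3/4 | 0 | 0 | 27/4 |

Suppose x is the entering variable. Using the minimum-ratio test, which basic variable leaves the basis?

u4

Column x entries and ratios — u1: (27/2)/2 = 27/4; y: 0 ≤ 0, skip; u3: (75/4)/2 = 75/8; u4: 4/1 = 4.
Smallest ratio is 4 in the row of u4, so u4 leaves.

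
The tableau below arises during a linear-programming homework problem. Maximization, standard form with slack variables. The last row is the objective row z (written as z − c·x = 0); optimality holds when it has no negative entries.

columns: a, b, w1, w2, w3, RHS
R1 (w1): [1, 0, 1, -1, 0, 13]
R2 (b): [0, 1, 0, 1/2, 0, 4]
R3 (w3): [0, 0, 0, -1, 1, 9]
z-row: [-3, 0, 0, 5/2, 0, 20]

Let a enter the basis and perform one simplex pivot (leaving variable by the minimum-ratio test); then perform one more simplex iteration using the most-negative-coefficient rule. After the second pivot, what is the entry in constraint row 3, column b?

2

Ratio test on column a — row 1: 13/1 = 13; row 2: entry 0 ≤ 0; row 3: entry 0 ≤ 0. Minimum is 13 at row 1 (w1 leaves); pivot element 1.
Divide row 1 by 1; eliminate column a from the other rows.
Second iteration: most negative z-row entry is -1/2 in column w2, so w2 enters.
Ratio test on column w2 — row 1: entry -1 ≤ 0; row 2: 4/(1/2) = 8; row 3: entry -1 ≤ 0. Minimum is 8 at row 2 (b leaves); pivot element 1/2.
Divide row 2 by 1/2; eliminate column w2 from the other rows.
After both pivots, the entry at constraint row 3, column b is 2.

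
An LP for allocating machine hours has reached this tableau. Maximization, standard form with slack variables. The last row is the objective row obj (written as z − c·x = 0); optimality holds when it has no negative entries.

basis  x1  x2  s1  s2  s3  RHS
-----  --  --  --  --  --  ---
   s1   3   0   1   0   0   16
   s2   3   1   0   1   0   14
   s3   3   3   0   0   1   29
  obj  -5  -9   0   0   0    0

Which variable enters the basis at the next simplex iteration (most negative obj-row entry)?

Negative obj-row entries: x1: -5, x2: -9.
The most negative is -9 in column x2, so x2 enters.

x2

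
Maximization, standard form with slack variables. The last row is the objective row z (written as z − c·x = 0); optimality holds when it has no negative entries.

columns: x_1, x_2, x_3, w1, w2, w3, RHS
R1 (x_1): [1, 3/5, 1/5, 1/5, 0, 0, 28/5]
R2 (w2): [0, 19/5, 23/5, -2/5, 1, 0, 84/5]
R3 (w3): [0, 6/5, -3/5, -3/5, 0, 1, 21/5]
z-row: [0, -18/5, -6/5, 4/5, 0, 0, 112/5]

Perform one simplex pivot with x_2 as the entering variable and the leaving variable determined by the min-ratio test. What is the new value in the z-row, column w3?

Ratio test on column x_2 — row 1: (28/5)/(3/5) = 28/3; row 2: (84/5)/(19/5) = 84/19; row 3: (21/5)/(6/5) = 7/2. Minimum is 7/2 at row 3 (w3 leaves); pivot element 6/5.
Divide row 3 by 6/5; eliminate column x_2 from the other rows.
z-row update in column w3: 0 − (-18/5)·(5/6) = 3.

3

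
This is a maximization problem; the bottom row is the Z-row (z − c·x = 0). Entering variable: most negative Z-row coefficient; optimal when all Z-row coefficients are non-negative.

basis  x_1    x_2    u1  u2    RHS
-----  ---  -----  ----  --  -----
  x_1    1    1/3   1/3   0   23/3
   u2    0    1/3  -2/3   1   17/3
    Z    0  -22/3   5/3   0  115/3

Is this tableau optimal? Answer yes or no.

no

The Z-row has a negative entry -22/3 in column x_2, so it is not optimal.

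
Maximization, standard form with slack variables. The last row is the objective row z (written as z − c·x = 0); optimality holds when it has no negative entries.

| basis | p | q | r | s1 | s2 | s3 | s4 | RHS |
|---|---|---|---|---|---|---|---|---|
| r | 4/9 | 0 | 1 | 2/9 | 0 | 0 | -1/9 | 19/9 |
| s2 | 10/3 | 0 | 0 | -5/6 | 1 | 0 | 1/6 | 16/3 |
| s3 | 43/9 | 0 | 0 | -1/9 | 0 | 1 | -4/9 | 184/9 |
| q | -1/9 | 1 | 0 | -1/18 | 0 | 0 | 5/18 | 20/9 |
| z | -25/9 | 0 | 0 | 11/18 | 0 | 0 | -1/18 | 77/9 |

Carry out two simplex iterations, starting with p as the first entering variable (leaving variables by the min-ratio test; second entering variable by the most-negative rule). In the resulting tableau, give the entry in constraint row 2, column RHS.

53/20

Ratio test on column p — row 1: (19/9)/(4/9) = 19/4; row 2: (16/3)/(10/3) = 8/5; row 3: (184/9)/(43/9) = 184/43; row 4: entry -1/9 ≤ 0. Minimum is 8/5 at row 2 (s2 leaves); pivot element 10/3.
Divide row 2 by 10/3; eliminate column p from the other rows.
Second iteration: most negative z-row entry is -1/12 in column s1, so s1 enters.
Ratio test on column s1 — row 1: (7/5)/(1/3) = 21/5; row 2: entry -1/4 ≤ 0; row 3: (64/5)/(13/12) = 768/65; row 4: entry -1/12 ≤ 0. Minimum is 21/5 at row 1 (r leaves); pivot element 1/3.
Divide row 1 by 1/3; eliminate column s1 from the other rows.
After both pivots, the entry at constraint row 2, column RHS is 53/20.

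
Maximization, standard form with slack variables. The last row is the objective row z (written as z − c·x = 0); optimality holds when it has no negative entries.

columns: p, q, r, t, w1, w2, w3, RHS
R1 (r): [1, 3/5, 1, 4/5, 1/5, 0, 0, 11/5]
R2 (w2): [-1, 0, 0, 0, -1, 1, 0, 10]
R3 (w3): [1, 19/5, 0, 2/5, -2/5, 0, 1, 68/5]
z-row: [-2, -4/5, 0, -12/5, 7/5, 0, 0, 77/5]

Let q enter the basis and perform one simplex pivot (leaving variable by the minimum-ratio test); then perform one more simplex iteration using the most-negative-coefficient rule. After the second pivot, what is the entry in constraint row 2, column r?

Ratio test on column q — row 1: (11/5)/(3/5) = 11/3; row 2: entry 0 ≤ 0; row 3: (68/5)/(19/5) = 68/19. Minimum is 68/19 at row 3 (w3 leaves); pivot element 19/5.
Divide row 3 by 19/5; eliminate column q from the other rows.
Second iteration: most negative z-row entry is -44/19 in column t, so t enters.
Ratio test on column t — row 1: (1/19)/(14/19) = 1/14; row 2: entry 0 ≤ 0; row 3: (68/19)/(2/19) = 34. Minimum is 1/14 at row 1 (r leaves); pivot element 14/19.
Divide row 1 by 14/19; eliminate column t from the other rows.
After both pivots, the entry at constraint row 2, column r is 0.

0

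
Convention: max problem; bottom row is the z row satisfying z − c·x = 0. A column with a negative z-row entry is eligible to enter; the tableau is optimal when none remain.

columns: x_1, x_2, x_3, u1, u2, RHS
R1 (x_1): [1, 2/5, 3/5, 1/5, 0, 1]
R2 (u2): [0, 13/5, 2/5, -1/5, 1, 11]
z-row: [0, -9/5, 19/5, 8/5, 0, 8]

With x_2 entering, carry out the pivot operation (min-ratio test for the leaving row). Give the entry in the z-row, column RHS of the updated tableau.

Ratio test on column x_2 — row 1: 1/(2/5) = 5/2; row 2: 11/(13/5) = 55/13. Minimum is 5/2 at row 1 (x_1 leaves); pivot element 2/5.
Divide row 1 by 2/5; eliminate column x_2 from the other rows.
z-row update in column RHS: 8 − (-9/5)·(5/2) = 25/2.

25/2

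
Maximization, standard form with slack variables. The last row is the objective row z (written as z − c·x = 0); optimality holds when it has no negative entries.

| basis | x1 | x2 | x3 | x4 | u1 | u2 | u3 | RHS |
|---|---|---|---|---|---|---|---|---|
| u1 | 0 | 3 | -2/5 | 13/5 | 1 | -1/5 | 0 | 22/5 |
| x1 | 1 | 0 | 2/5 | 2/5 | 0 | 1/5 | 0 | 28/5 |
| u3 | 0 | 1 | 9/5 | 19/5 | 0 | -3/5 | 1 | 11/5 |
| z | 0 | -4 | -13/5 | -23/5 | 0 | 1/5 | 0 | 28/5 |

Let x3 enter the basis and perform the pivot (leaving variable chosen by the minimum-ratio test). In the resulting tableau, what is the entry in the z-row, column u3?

Ratio test on column x3 — row 1: entry -2/5 ≤ 0; row 2: (28/5)/(2/5) = 14; row 3: (11/5)/(9/5) = 11/9. Minimum is 11/9 at row 3 (u3 leaves); pivot element 9/5.
Divide row 3 by 9/5; eliminate column x3 from the other rows.
z-row update in column u3: 0 − (-13/5)·(5/9) = 13/9.

13/9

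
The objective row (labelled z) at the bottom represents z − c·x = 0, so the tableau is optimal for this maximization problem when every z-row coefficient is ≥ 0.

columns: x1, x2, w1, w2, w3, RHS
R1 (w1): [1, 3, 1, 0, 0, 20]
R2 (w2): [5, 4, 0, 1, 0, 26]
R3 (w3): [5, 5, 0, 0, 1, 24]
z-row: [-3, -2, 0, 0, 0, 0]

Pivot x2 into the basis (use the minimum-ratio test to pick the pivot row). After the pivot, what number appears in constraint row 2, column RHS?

Ratio test on column x2 — row 1: 20/3 = 20/3; row 2: 26/4 = 13/2; row 3: 24/5 = 24/5. Minimum is 24/5 at row 3 (w3 leaves); pivot element 5.
Divide row 3 by 5; eliminate column x2 from the other rows.
Row 2 update in column RHS: 26 − 4·(24/5) = 34/5.

34/5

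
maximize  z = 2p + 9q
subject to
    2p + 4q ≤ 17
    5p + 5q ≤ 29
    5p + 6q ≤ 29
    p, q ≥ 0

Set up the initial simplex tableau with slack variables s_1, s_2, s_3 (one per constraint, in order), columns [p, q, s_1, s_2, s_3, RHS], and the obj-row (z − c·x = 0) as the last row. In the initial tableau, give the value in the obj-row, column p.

The obj-row carries the negated objective coefficients: the p entry is -2.

-2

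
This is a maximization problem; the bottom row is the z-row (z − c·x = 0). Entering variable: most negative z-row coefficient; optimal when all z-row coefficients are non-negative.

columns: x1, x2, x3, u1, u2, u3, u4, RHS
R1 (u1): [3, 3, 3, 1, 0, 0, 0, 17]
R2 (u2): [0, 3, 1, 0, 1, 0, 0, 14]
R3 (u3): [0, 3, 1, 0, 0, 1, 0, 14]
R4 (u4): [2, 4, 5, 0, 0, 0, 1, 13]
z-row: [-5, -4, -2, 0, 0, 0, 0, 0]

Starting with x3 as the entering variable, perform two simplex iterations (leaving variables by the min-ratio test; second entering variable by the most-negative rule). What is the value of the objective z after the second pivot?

Ratio test on column x3 — row 1: 17/3 = 17/3; row 2: 14/1 = 14; row 3: 14/1 = 14; row 4: 13/5 = 13/5. Minimum is 13/5 at row 4 (u4 leaves); pivot element 5.
Pivot on row 4; the z-row RHS becomes 0 − (-2)·(13/5) = 26/5.
Next entering variable (most negative z-row entry -21/5): x1.
Ratio test on column x1 — row 1: (46/5)/(9/5) = 46/9; row 2: entry -2/5 ≤ 0; row 3: entry -2/5 ≤ 0; row 4: (13/5)/(2/5) = 13/2. Minimum is 46/9 at row 1 (u1 leaves); pivot element 9/5.
After the second pivot the z-row RHS is 26/5 − (-21/5)·(46/9) = 80/3.

80/3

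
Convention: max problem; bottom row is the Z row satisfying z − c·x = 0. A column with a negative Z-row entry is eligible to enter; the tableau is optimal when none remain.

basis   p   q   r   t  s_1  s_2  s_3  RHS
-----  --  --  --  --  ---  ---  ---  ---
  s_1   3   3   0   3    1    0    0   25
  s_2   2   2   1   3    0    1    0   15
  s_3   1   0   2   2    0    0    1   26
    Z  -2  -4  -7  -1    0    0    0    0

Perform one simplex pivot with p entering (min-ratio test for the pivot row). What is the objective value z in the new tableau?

Ratio test on column p — row 1: 25/3 = 25/3; row 2: 15/2 = 15/2; row 3: 26/1 = 26. Minimum is 15/2 at row 2 (s_2 leaves); pivot element 2.
Pivot on row 2; the Z-row RHS becomes 0 − (-2)·(15/2) = 15.

15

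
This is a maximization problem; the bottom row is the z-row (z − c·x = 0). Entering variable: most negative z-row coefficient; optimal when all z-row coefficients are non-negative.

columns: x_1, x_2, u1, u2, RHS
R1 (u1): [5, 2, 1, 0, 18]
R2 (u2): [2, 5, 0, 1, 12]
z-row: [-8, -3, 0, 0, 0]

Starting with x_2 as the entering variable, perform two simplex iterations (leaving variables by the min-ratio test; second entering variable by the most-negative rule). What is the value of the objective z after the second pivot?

Ratio test on column x_2 — row 1: 18/2 = 9; row 2: 12/5 = 12/5. Minimum is 12/5 at row 2 (u2 leaves); pivot element 5.
Pivot on row 2; the z-row RHS becomes 0 − (-3)·(12/5) = 36/5.
Next entering variable (most negative z-row entry -34/5): x_1.
Ratio test on column x_1 — row 1: (66/5)/(21/5) = 22/7; row 2: (12/5)/(2/5) = 6. Minimum is 22/7 at row 1 (u1 leaves); pivot element 21/5.
After the second pivot the z-row RHS is 36/5 − (-34/5)·(22/7) = 200/7.

200/7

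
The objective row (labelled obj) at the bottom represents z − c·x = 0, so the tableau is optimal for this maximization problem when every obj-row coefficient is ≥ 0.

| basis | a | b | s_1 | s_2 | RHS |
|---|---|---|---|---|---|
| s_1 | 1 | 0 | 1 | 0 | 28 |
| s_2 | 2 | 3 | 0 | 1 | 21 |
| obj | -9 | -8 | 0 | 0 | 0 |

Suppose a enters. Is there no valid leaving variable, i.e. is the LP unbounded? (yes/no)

no

Column a has positive entries in row(s) 1, 2, so the ratio test bounds it — not unbounded.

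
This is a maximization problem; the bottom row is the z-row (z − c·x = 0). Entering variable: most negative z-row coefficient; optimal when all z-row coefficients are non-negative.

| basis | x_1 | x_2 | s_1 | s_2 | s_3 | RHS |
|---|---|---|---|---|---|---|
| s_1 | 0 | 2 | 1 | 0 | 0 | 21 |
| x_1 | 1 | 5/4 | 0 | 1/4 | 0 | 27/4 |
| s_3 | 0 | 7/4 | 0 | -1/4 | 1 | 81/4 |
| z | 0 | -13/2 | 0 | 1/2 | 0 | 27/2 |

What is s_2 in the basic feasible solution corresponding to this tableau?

0

s_2 is not in the basis, so in the current basic feasible solution s_2 = 0.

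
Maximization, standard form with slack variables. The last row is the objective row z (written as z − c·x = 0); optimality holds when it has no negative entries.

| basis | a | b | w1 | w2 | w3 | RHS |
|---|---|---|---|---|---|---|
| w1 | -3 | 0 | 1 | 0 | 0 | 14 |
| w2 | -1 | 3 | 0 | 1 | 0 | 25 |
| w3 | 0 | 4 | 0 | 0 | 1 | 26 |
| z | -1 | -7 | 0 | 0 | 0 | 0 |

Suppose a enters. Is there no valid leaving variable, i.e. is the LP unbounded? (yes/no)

yes

Every constraint-row entry in column a is ≤ 0, so increasing a is unbounded.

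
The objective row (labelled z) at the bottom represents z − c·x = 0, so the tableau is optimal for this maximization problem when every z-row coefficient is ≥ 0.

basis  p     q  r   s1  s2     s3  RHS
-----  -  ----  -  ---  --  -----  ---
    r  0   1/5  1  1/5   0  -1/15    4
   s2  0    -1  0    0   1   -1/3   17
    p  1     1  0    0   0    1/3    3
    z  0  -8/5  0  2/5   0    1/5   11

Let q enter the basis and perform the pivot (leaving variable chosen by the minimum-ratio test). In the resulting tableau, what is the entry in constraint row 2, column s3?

0

Ratio test on column q — row 1: 4/(1/5) = 20; row 2: entry -1 ≤ 0; row 3: 3/1 = 3. Minimum is 3 at row 3 (p leaves); pivot element 1.
Divide row 3 by 1; eliminate column q from the other rows.
Row 2 update in column s3: -1/3 − (-1)·(1/3) = 0.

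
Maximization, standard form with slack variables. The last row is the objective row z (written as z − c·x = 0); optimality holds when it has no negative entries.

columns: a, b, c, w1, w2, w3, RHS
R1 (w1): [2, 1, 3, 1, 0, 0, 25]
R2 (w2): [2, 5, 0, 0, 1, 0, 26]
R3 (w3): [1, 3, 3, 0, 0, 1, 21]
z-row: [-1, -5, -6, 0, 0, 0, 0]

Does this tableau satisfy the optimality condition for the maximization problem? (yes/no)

The z-row has a negative entry -6 in column c, so it is not optimal.

no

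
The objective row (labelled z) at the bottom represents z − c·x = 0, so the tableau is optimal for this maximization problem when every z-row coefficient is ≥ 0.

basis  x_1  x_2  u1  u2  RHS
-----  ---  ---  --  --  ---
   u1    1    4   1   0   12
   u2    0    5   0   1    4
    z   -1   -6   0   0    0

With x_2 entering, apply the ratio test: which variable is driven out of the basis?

Column x_2 entries and ratios — u1: 12/4 = 3; u2: 4/5 = 4/5.
Smallest ratio is 4/5 in the row of u2, so u2 leaves.

u2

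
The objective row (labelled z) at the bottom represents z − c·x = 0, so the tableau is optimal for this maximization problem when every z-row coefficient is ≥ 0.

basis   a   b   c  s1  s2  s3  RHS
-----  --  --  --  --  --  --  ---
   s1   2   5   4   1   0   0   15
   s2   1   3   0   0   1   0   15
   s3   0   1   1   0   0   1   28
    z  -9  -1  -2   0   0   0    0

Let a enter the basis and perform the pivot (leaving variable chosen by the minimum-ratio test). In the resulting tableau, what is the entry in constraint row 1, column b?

Ratio test on column a — row 1: 15/2 = 15/2; row 2: 15/1 = 15; row 3: entry 0 ≤ 0. Minimum is 15/2 at row 1 (s1 leaves); pivot element 2.
Divide row 1 by 2; eliminate column a from the other rows.
In the new row 1, the b entry is the old entry divided by the pivot: 5/2 = 5/2.

5/2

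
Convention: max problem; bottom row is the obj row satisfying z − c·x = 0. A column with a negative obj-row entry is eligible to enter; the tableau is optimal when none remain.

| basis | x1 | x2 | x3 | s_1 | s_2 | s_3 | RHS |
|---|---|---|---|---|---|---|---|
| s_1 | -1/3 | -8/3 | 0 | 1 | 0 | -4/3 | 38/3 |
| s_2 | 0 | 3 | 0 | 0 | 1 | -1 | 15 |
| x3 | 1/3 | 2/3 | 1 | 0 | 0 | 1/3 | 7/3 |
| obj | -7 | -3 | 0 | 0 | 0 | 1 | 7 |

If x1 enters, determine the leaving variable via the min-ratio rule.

Column x1 entries and ratios — s_1: -1/3 ≤ 0, skip; s_2: 0 ≤ 0, skip; x3: (7/3)/(1/3) = 7.
Smallest ratio is 7 in the row of x3, so x3 leaves.

x3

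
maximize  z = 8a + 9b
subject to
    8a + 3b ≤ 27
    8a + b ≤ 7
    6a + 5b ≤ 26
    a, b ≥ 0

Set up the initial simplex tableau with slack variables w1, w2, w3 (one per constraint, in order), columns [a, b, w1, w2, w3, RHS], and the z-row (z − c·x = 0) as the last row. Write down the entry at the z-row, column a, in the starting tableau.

-8

The z-row carries the negated objective coefficients: the a entry is -8.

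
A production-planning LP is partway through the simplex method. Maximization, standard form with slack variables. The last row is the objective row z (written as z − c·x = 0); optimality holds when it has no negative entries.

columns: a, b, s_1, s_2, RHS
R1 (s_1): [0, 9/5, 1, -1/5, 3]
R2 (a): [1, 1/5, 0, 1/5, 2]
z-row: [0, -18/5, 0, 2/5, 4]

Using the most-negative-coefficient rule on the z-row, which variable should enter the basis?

b

Negative z-row entries: b: -18/5.
The most negative is -18/5 in column b, so b enters.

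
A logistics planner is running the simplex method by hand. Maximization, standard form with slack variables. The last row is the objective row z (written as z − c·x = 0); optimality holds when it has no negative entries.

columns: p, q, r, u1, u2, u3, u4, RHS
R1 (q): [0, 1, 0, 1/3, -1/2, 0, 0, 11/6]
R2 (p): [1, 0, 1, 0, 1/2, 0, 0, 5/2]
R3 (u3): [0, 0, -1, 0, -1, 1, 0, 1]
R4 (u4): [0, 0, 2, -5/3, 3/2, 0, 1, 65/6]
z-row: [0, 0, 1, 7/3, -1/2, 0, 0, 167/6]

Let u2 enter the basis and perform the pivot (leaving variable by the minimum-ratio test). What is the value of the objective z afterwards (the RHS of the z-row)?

91/3

Ratio test on column u2 — row 1: entry -1/2 ≤ 0; row 2: (5/2)/(1/2) = 5; row 3: entry -1 ≤ 0; row 4: (65/6)/(3/2) = 65/9. Minimum is 5 at row 2 (p leaves); pivot element 1/2.
Pivot on row 2; the z-row RHS becomes 167/6 − (-1/2)·5 = 91/3.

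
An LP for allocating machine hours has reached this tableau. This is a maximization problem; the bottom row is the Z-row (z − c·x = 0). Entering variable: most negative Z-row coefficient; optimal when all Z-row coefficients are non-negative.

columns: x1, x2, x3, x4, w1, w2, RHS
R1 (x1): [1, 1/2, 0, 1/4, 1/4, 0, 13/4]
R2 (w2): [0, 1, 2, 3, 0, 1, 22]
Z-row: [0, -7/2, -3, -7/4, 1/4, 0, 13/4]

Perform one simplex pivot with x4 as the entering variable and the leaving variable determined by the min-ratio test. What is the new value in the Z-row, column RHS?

Ratio test on column x4 — row 1: (13/4)/(1/4) = 13; row 2: 22/3 = 22/3. Minimum is 22/3 at row 2 (w2 leaves); pivot element 3.
Divide row 2 by 3; eliminate column x4 from the other rows.
Z-row update in column RHS: 13/4 − (-7/4)·(22/3) = 193/12.

193/12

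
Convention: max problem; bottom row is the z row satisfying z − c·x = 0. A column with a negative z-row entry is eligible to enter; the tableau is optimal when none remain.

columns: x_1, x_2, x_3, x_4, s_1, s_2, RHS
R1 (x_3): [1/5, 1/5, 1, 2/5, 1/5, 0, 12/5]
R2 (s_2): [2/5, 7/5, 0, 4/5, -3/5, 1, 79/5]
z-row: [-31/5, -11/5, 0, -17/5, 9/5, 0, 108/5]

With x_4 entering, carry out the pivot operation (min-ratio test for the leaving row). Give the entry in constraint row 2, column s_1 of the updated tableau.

Ratio test on column x_4 — row 1: (12/5)/(2/5) = 6; row 2: (79/5)/(4/5) = 79/4. Minimum is 6 at row 1 (x_3 leaves); pivot element 2/5.
Divide row 1 by 2/5; eliminate column x_4 from the other rows.
Row 2 update in column s_1: -3/5 − (4/5)·(1/2) = -1.

-1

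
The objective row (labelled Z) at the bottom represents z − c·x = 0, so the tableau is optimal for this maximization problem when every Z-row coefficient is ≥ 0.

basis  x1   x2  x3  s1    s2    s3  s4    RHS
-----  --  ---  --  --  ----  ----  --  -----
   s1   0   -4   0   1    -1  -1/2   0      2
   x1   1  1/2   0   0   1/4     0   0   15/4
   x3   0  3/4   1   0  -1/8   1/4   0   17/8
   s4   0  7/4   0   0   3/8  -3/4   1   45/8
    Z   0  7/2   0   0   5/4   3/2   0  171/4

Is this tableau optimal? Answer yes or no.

Every Z-row coefficient is ≥ 0, so the tableau is optimal.

yes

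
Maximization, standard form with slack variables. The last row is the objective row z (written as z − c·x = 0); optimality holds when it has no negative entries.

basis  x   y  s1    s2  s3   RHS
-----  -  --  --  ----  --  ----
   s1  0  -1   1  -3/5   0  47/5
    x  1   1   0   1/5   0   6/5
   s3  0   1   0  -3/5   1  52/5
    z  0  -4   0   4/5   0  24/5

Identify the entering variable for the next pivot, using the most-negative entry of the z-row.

y

Negative z-row entries: y: -4.
The most negative is -4 in column y, so y enters.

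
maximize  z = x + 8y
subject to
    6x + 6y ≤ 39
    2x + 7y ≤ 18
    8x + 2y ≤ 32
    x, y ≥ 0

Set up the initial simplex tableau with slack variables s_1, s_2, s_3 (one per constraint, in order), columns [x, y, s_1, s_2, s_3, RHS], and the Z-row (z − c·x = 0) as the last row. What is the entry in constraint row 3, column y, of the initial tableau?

Constraint 3 has coefficient 2 on y.

2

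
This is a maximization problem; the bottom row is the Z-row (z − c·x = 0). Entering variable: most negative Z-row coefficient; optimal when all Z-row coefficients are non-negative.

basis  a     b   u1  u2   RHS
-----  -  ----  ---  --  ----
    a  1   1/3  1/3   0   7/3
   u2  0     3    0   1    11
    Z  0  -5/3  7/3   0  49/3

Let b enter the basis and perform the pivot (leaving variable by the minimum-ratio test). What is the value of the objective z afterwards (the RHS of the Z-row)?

202/9

Ratio test on column b — row 1: (7/3)/(1/3) = 7; row 2: 11/3 = 11/3. Minimum is 11/3 at row 2 (u2 leaves); pivot element 3.
Pivot on row 2; the Z-row RHS becomes 49/3 − (-5/3)·(11/3) = 202/9.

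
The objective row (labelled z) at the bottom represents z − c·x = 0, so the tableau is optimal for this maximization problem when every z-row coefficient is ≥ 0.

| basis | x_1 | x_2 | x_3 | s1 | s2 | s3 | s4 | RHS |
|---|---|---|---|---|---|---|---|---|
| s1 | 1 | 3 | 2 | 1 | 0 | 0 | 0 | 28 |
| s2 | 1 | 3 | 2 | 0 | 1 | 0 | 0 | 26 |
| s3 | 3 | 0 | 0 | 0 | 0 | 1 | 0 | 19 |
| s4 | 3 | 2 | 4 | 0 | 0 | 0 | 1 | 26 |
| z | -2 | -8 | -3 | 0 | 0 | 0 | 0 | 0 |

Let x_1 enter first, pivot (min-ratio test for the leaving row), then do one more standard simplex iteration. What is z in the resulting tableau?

122/3

Ratio test on column x_1 — row 1: 28/1 = 28; row 2: 26/1 = 26; row 3: 19/3 = 19/3; row 4: 26/3 = 26/3. Minimum is 19/3 at row 3 (s3 leaves); pivot element 3.
Pivot on row 3; the z-row RHS becomes 0 − (-2)·(19/3) = 38/3.
Next entering variable (most negative z-row entry -8): x_2.
Ratio test on column x_2 — row 1: (65/3)/3 = 65/9; row 2: (59/3)/3 = 59/9; row 3: entry 0 ≤ 0; row 4: 7/2 = 7/2. Minimum is 7/2 at row 4 (s4 leaves); pivot element 2.
After the second pivot the z-row RHS is 38/3 − (-8)·(7/2) = 122/3.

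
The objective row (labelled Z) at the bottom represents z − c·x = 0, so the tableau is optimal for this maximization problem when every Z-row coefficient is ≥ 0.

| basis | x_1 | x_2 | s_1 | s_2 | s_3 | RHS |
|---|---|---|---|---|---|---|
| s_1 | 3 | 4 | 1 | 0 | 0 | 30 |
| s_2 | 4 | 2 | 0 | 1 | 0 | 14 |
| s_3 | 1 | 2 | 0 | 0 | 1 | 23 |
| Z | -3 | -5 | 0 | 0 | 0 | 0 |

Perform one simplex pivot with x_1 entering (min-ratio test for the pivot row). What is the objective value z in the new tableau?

Ratio test on column x_1 — row 1: 30/3 = 10; row 2: 14/4 = 7/2; row 3: 23/1 = 23. Minimum is 7/2 at row 2 (s_2 leaves); pivot element 4.
Pivot on row 2; the Z-row RHS becomes 0 − (-3)·(7/2) = 21/2.

21/2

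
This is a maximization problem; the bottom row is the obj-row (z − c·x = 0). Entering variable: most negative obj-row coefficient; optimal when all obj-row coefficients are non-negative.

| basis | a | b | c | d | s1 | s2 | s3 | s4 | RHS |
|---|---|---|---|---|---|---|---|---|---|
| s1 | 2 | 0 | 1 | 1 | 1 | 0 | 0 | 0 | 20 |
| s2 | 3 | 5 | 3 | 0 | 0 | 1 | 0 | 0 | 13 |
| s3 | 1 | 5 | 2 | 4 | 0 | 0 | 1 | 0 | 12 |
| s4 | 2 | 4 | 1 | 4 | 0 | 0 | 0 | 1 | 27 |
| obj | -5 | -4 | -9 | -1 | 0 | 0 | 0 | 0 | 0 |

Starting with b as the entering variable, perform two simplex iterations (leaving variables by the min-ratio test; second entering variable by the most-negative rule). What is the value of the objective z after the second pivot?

17

Ratio test on column b — row 1: entry 0 ≤ 0; row 2: 13/5 = 13/5; row 3: 12/5 = 12/5; row 4: 27/4 = 27/4. Minimum is 12/5 at row 3 (s3 leaves); pivot element 5.
Pivot on row 3; the obj-row RHS becomes 0 − (-4)·(12/5) = 48/5.
Next entering variable (most negative obj-row entry -37/5): c.
Ratio test on column c — row 1: 20/1 = 20; row 2: 1/1 = 1; row 3: (12/5)/(2/5) = 6; row 4: entry -3/5 ≤ 0. Minimum is 1 at row 2 (s2 leaves); pivot element 1.
After the second pivot the obj-row RHS is 48/5 − (-37/5)·1 = 17.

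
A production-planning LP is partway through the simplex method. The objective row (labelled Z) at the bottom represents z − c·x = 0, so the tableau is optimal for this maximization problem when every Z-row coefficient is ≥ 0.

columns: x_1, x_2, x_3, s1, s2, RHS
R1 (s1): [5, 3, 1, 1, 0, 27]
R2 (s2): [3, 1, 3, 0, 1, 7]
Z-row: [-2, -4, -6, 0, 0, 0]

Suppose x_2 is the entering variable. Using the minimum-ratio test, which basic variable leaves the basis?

Column x_2 entries and ratios — s1: 27/3 = 9; s2: 7/1 = 7.
Smallest ratio is 7 in the row of s2, so s2 leaves.

s2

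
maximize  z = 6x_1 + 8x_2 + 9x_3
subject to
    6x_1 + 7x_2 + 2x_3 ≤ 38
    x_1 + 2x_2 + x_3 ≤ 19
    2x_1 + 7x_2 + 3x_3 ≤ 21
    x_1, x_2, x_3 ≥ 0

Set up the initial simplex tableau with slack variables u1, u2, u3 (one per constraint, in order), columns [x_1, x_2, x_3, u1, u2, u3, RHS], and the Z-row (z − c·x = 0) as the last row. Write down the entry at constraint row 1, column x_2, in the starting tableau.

7

Constraint 1 has coefficient 7 on x_2.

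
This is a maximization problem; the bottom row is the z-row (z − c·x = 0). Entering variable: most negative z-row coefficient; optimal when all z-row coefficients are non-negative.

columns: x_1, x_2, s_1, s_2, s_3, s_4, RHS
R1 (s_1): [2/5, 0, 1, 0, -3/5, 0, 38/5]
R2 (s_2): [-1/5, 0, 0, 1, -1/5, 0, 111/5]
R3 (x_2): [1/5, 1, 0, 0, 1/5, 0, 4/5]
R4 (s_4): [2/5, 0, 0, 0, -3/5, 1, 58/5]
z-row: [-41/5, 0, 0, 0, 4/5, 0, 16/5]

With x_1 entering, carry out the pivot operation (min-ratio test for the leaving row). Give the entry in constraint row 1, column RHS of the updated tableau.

6

Ratio test on column x_1 — row 1: (38/5)/(2/5) = 19; row 2: entry -1/5 ≤ 0; row 3: (4/5)/(1/5) = 4; row 4: (58/5)/(2/5) = 29. Minimum is 4 at row 3 (x_2 leaves); pivot element 1/5.
Divide row 3 by 1/5; eliminate column x_1 from the other rows.
Row 1 update in column RHS: 38/5 − (2/5)·4 = 6.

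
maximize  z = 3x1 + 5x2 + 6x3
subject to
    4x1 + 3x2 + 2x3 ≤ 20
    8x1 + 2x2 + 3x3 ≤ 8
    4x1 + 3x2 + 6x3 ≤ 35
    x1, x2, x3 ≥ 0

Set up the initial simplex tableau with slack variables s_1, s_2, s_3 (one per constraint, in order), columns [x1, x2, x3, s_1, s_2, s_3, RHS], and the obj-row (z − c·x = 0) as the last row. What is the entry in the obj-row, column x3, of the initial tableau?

-6

The obj-row carries the negated objective coefficients: the x3 entry is -6.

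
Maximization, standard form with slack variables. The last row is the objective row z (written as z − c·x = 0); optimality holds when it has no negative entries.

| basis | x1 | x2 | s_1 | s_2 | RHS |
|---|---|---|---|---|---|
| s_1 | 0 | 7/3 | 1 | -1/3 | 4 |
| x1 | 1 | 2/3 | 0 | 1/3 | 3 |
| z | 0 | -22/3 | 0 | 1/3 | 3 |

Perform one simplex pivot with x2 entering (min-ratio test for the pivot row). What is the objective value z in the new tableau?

Ratio test on column x2 — row 1: 4/(7/3) = 12/7; row 2: 3/(2/3) = 9/2. Minimum is 12/7 at row 1 (s_1 leaves); pivot element 7/3.
Pivot on row 1; the z-row RHS becomes 3 − (-22/3)·(12/7) = 109/7.

109/7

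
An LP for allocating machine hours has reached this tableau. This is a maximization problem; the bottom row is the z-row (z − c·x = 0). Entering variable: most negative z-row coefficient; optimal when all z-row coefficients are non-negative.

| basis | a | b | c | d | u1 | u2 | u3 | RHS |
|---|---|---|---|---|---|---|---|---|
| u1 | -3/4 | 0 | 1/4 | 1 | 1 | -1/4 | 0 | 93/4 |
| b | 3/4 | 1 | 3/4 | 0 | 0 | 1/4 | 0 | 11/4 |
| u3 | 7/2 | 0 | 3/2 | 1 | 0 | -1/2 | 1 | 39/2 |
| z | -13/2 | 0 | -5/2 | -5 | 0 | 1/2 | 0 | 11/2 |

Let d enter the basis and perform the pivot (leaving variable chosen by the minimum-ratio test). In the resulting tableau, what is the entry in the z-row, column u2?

Ratio test on column d — row 1: (93/4)/1 = 93/4; row 2: entry 0 ≤ 0; row 3: (39/2)/1 = 39/2. Minimum is 39/2 at row 3 (u3 leaves); pivot element 1.
Divide row 3 by 1; eliminate column d from the other rows.
z-row update in column u2: 1/2 − (-5)·(-1/2) = -2.

-2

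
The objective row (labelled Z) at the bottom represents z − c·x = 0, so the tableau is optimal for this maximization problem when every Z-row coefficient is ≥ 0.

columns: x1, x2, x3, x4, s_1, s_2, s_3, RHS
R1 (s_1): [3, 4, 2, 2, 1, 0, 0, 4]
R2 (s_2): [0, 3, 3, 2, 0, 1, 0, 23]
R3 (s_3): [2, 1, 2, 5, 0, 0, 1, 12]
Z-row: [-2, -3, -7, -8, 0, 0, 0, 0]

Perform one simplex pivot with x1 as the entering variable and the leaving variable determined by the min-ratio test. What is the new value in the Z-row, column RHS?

8/3

Ratio test on column x1 — row 1: 4/3 = 4/3; row 2: entry 0 ≤ 0; row 3: 12/2 = 6. Minimum is 4/3 at row 1 (s_1 leaves); pivot element 3.
Divide row 1 by 3; eliminate column x1 from the other rows.
Z-row update in column RHS: 0 − (-2)·(4/3) = 8/3.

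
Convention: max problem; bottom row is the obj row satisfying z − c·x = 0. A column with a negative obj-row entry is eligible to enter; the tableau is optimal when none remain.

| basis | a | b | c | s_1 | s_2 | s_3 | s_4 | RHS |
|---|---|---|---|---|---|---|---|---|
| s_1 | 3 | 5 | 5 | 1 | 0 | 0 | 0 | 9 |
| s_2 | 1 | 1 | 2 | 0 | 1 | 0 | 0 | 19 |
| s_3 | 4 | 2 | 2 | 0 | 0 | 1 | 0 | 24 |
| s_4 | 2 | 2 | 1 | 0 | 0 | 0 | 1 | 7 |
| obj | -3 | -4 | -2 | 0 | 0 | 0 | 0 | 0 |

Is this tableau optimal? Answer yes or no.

no

The obj-row has a negative entry -4 in column b, so it is not optimal.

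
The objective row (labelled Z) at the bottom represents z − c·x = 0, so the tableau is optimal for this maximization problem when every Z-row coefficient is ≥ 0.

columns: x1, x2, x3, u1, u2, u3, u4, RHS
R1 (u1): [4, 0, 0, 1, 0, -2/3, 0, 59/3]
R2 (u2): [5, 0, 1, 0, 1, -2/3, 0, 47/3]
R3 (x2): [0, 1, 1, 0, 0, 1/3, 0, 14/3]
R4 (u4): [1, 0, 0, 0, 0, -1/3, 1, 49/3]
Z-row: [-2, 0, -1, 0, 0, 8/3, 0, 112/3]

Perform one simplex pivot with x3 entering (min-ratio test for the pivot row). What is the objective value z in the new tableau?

Ratio test on column x3 — row 1: entry 0 ≤ 0; row 2: (47/3)/1 = 47/3; row 3: (14/3)/1 = 14/3; row 4: entry 0 ≤ 0. Minimum is 14/3 at row 3 (x2 leaves); pivot element 1.
Pivot on row 3; the Z-row RHS becomes 112/3 − (-1)·(14/3) = 42.

42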